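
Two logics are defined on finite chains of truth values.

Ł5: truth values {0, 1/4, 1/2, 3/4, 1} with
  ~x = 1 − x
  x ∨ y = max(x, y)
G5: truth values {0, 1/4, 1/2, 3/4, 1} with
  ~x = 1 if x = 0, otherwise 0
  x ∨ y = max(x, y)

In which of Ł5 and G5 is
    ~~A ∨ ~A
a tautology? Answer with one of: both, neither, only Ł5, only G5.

only G5

In Ł5: at A = 1/4 the value is 3/4 — not a tautology.
In G5: every assignment gives 1 — tautology.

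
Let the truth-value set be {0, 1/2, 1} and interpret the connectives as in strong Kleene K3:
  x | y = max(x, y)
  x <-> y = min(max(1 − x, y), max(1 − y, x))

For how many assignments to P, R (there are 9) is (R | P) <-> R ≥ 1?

4

P = 0, R = 0 ↦ 1  ≥
P = 0, R = 1/2 ↦ 1/2  <
P = 0, R = 1 ↦ 1  ≥
P = 1/2, R = 0 ↦ 1/2  <
P = 1/2, R = 1/2 ↦ 1/2  <
P = 1/2, R = 1 ↦ 1  ≥
P = 1, R = 0 ↦ 0  <
P = 1, R = 1/2 ↦ 1/2  <
P = 1, R = 1 ↦ 1  ≥
So 4 of the 9 assignments meet the threshold.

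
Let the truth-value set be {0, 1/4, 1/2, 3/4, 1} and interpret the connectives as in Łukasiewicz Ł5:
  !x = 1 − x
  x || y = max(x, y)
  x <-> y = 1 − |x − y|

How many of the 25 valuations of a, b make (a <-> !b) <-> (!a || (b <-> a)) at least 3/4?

value 1: 10 assignments (counts)
value 3/4: 2 assignments (counts)
value 1/2: 9 assignments
value 1/4: 1 assignment
value 0: 3 assignments
So 12 of the 25 assignments meet the threshold.

12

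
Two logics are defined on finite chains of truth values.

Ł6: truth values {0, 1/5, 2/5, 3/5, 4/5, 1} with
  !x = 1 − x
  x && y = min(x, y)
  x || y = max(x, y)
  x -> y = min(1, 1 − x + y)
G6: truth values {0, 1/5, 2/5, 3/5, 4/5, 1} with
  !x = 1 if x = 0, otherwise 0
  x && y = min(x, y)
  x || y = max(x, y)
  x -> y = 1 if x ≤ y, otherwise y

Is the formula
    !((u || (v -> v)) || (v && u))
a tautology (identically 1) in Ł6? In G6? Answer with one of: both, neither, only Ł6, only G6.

neither

In Ł6: at u = 0, v = 0 the value is 0 — not a tautology.
In G6: at u = 0, v = 0 the value is 0 — not a tautology.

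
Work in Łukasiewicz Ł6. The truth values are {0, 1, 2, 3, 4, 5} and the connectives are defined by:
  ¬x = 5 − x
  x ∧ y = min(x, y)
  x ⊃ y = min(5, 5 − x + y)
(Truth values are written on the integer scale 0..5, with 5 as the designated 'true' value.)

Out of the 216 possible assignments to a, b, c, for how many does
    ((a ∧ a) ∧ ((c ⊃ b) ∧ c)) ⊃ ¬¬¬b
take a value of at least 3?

203

value 5: 166 assignments (counts)
value 4: 23 assignments (counts)
value 3: 14 assignments (counts)
value 2: 9 assignments
value 1: 3 assignments
value 0: 1 assignment
So 203 of the 216 assignments meet the threshold.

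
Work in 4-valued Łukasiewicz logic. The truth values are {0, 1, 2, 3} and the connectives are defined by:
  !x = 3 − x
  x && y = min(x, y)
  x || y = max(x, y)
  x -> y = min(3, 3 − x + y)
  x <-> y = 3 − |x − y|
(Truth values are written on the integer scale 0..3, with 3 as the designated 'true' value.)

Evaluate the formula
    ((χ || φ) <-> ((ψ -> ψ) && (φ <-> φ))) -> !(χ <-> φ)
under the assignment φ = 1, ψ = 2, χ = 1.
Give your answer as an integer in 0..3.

χ || φ = 1 || 1 = 1
ψ -> ψ = 2 -> 2 = 3
φ <-> φ = 1 <-> 1 = 3
(ψ -> ψ) && (φ <-> φ) = 3 && 3 = 3
(χ || φ) <-> ((ψ -> ψ) && (φ <-> φ)) = 1 <-> 3 = 1
χ <-> φ = 1 <-> 1 = 3
!(χ <-> φ) = !3 = 0
((χ || φ) <-> ((ψ -> ψ) && (φ <-> φ))) -> !(χ <-> φ) = 1 -> 0 = 2

2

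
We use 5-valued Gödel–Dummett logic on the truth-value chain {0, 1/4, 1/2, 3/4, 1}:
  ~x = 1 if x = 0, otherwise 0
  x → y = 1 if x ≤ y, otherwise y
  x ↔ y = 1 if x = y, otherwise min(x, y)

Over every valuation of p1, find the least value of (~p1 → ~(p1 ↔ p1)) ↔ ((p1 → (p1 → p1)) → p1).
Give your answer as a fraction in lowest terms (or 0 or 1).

1/4

Take p1 = 1/4:
~p1 = ~1/4 = 0
p1 ↔ p1 = 1/4 ↔ 1/4 = 1
~(p1 ↔ p1) = ~1 = 0
~p1 → ~(p1 ↔ p1) = 0 → 0 = 1
p1 → p1 = 1/4 → 1/4 = 1
p1 → (p1 → p1) = 1/4 → 1 = 1
(p1 → (p1 → p1)) → p1 = 1 → 1/4 = 1/4
(~p1 → ~(p1 ↔ p1)) ↔ ((p1 → (p1 → p1)) → p1) = 1 ↔ 1/4 = 1/4
No assignment yields a value below 1/4, so this is the minimum.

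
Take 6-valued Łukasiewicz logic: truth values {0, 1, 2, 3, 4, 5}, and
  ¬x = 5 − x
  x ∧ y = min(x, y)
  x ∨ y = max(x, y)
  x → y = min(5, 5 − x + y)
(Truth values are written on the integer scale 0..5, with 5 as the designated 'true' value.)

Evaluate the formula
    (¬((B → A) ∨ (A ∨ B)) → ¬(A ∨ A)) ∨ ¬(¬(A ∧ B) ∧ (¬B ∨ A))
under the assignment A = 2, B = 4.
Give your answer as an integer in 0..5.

5

B → A = 4 → 2 = 3
A ∨ B = 2 ∨ 4 = 4
(B → A) ∨ (A ∨ B) = 3 ∨ 4 = 4
¬((B → A) ∨ (A ∨ B)) = ¬4 = 1
A ∨ A = 2 ∨ 2 = 2
¬(A ∨ A) = ¬2 = 3
¬((B → A) ∨ (A ∨ B)) → ¬(A ∨ A) = 1 → 3 = 5
A ∧ B = 2 ∧ 4 = 2
¬(A ∧ B) = ¬2 = 3
¬B = ¬4 = 1
¬B ∨ A = 1 ∨ 2 = 2
¬(A ∧ B) ∧ (¬B ∨ A) = 3 ∧ 2 = 2
¬(¬(A ∧ B) ∧ (¬B ∨ A)) = ¬2 = 3
(¬((B → A) ∨ (A ∨ B)) → ¬(A ∨ A)) ∨ ¬(¬(A ∧ B) ∧ (¬B ∨ A)) = 5 ∨ 3 = 5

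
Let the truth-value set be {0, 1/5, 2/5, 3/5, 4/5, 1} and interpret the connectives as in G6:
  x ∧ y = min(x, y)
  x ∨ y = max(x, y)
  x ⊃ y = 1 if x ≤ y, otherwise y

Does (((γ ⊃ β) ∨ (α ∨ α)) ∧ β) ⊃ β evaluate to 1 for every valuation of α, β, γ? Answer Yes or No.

At α = 4/5, β = 2/5, γ = 3/5, for instance:
γ ⊃ β = 3/5 ⊃ 2/5 = 2/5
α ∨ α = 4/5 ∨ 4/5 = 4/5
(γ ⊃ β) ∨ (α ∨ α) = 2/5 ∨ 4/5 = 4/5
((γ ⊃ β) ∨ (α ∨ α)) ∧ β = 4/5 ∧ 2/5 = 2/5
(((γ ⊃ β) ∨ (α ∨ α)) ∧ β) ⊃ β = 2/5 ⊃ 2/5 = 1
and checking the remaining 215 assignments likewise gives ≥ 1 in every case.

Yes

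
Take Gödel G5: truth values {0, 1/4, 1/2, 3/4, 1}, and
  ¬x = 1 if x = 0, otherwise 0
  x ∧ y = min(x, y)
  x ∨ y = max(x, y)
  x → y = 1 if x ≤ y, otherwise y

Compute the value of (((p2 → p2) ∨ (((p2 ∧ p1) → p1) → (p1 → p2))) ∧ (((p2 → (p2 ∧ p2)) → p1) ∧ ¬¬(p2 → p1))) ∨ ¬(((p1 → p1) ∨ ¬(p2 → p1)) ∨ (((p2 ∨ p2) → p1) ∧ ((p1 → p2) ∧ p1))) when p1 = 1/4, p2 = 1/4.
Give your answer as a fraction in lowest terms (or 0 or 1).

p2 → p2 = 1/4 → 1/4 = 1
p2 ∧ p1 = 1/4 ∧ 1/4 = 1/4
(p2 ∧ p1) → p1 = 1/4 → 1/4 = 1
p1 → p2 = 1/4 → 1/4 = 1
((p2 ∧ p1) → p1) → (p1 → p2) = 1 → 1 = 1
(p2 → p2) ∨ (((p2 ∧ p1) → p1) → (p1 → p2)) = 1 ∨ 1 = 1
p2 ∧ p2 = 1/4 ∧ 1/4 = 1/4
p2 → (p2 ∧ p2) = 1/4 → 1/4 = 1
(p2 → (p2 ∧ p2)) → p1 = 1 → 1/4 = 1/4
p2 → p1 = 1/4 → 1/4 = 1
¬(p2 → p1) = ¬1 = 0
¬¬(p2 → p1) = ¬0 = 1
((p2 → (p2 ∧ p2)) → p1) ∧ ¬¬(p2 → p1) = 1/4 ∧ 1 = 1/4
((p2 → p2) ∨ (((p2 ∧ p1) → p1) → (p1 → p2))) ∧ (((p2 → (p2 ∧ p2)) → p1) ∧ ¬¬(p2 → p1)) = 1 ∧ 1/4 = 1/4
p1 → p1 = 1/4 → 1/4 = 1
p2 → p1 = 1/4 → 1/4 = 1
¬(p2 → p1) = ¬1 = 0
(p1 → p1) ∨ ¬(p2 → p1) = 1 ∨ 0 = 1
p2 ∨ p2 = 1/4 ∨ 1/4 = 1/4
(p2 ∨ p2) → p1 = 1/4 → 1/4 = 1
p1 → p2 = 1/4 → 1/4 = 1
(p1 → p2) ∧ p1 = 1 ∧ 1/4 = 1/4
((p2 ∨ p2) → p1) ∧ ((p1 → p2) ∧ p1) = 1 ∧ 1/4 = 1/4
((p1 → p1) ∨ ¬(p2 → p1)) ∨ (((p2 ∨ p2) → p1) ∧ ((p1 → p2) ∧ p1)) = 1 ∨ 1/4 = 1
¬(((p1 → p1) ∨ ¬(p2 → p1)) ∨ (((p2 ∨ p2) → p1) ∧ ((p1 → p2) ∧ p1))) = ¬1 = 0
(((p2 → p2) ∨ (((p2 ∧ p1) → p1) → (p1 → p2))) ∧ (((p2 → (p2 ∧ p2)) → p1) ∧ ¬¬(p2 → p1))) ∨ ¬(((p1 → p1) ∨ ¬(p2 → p1)) ∨ (((p2 ∨ p2) → p1) ∧ ((p1 → p2) ∧ p1))) = 1/4 ∨ 0 = 1/4

1/4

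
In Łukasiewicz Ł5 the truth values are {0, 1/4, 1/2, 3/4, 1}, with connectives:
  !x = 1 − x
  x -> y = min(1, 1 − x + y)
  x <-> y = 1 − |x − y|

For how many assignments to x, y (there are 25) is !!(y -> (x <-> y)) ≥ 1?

19

value 1: 19 assignments (counts)
value 3/4: 2 assignments
value 1/2: 2 assignments
value 1/4: 1 assignment
value 0: 1 assignment
So 19 of the 25 assignments meet the threshold.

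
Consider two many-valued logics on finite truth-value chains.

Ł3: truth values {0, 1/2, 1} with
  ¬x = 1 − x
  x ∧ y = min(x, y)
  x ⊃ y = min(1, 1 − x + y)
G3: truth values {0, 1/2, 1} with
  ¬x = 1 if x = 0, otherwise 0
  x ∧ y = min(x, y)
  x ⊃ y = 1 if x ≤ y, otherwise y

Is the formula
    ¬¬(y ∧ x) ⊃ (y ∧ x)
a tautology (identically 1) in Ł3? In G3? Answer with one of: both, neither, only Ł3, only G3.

only Ł3

In Ł3: every assignment gives 1 — tautology.
In G3: at x = 1/2, y = 1/2 the value is 1/2 — not a tautology.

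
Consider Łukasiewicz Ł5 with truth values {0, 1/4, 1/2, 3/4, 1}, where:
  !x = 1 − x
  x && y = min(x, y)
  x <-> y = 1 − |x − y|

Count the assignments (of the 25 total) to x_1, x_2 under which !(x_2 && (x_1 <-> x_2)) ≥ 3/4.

value 1: 6 assignments (counts)
value 3/4: 7 assignments (counts)
value 1/2: 7 assignments
value 1/4: 4 assignments
value 0: 1 assignment
So 13 of the 25 assignments meet the threshold.

13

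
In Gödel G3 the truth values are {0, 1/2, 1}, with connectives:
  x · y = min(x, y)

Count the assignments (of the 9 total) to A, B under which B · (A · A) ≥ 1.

1

A = 0, B = 0 ↦ 0  <
A = 0, B = 1/2 ↦ 0  <
A = 0, B = 1 ↦ 0  <
A = 1/2, B = 0 ↦ 0  <
A = 1/2, B = 1/2 ↦ 1/2  <
A = 1/2, B = 1 ↦ 1/2  <
A = 1, B = 0 ↦ 0  <
A = 1, B = 1/2 ↦ 1/2  <
A = 1, B = 1 ↦ 1  ≥
So 1 of the 9 assignments meets the threshold.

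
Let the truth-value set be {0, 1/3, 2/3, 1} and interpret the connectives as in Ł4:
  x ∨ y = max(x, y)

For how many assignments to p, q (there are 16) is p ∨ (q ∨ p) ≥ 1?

p = 0, q = 0 ↦ 0  <
p = 0, q = 1/3 ↦ 1/3  <
p = 0, q = 2/3 ↦ 2/3  <
p = 0, q = 1 ↦ 1  ≥
p = 1/3, q = 0 ↦ 1/3  <
p = 1/3, q = 1/3 ↦ 1/3  <
p = 1/3, q = 2/3 ↦ 2/3  <
p = 1/3, q = 1 ↦ 1  ≥
p = 2/3, q = 0 ↦ 2/3  <
p = 2/3, q = 1/3 ↦ 2/3  <
p = 2/3, q = 2/3 ↦ 2/3  <
p = 2/3, q = 1 ↦ 1  ≥
p = 1, q = 0 ↦ 1  ≥
p = 1, q = 1/3 ↦ 1  ≥
p = 1, q = 2/3 ↦ 1  ≥
p = 1, q = 1 ↦ 1  ≥
So 7 of the 16 assignments meet the threshold.

7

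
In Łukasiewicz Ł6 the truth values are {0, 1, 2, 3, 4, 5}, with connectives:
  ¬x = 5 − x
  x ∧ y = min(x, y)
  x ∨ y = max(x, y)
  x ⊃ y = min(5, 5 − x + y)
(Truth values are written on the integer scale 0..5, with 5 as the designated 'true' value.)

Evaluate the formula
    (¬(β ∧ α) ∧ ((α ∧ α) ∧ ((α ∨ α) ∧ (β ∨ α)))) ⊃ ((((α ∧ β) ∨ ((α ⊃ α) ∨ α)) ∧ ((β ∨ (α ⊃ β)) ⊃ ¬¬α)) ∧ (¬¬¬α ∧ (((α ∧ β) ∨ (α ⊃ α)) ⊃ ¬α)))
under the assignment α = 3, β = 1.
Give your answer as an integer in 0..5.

4

β ∧ α = 1 ∧ 3 = 1
¬(β ∧ α) = ¬1 = 4
α ∧ α = 3 ∧ 3 = 3
α ∨ α = 3 ∨ 3 = 3
β ∨ α = 1 ∨ 3 = 3
(α ∨ α) ∧ (β ∨ α) = 3 ∧ 3 = 3
(α ∧ α) ∧ ((α ∨ α) ∧ (β ∨ α)) = 3 ∧ 3 = 3
¬(β ∧ α) ∧ ((α ∧ α) ∧ ((α ∨ α) ∧ (β ∨ α))) = 4 ∧ 3 = 3
α ∧ β = 3 ∧ 1 = 1
α ⊃ α = 3 ⊃ 3 = 5
(α ⊃ α) ∨ α = 5 ∨ 3 = 5
(α ∧ β) ∨ ((α ⊃ α) ∨ α) = 1 ∨ 5 = 5
α ⊃ β = 3 ⊃ 1 = 3
β ∨ (α ⊃ β) = 1 ∨ 3 = 3
¬α = ¬3 = 2
¬¬α = ¬2 = 3
(β ∨ (α ⊃ β)) ⊃ ¬¬α = 3 ⊃ 3 = 5
((α ∧ β) ∨ ((α ⊃ α) ∨ α)) ∧ ((β ∨ (α ⊃ β)) ⊃ ¬¬α) = 5 ∧ 5 = 5
¬α = ¬3 = 2
¬¬α = ¬2 = 3
¬¬¬α = ¬3 = 2
α ∧ β = 3 ∧ 1 = 1
α ⊃ α = 3 ⊃ 3 = 5
(α ∧ β) ∨ (α ⊃ α) = 1 ∨ 5 = 5
¬α = ¬3 = 2
((α ∧ β) ∨ (α ⊃ α)) ⊃ ¬α = 5 ⊃ 2 = 2
¬¬¬α ∧ (((α ∧ β) ∨ (α ⊃ α)) ⊃ ¬α) = 2 ∧ 2 = 2
(((α ∧ β) ∨ ((α ⊃ α) ∨ α)) ∧ ((β ∨ (α ⊃ β)) ⊃ ¬¬α)) ∧ (¬¬¬α ∧ (((α ∧ β) ∨ (α ⊃ α)) ⊃ ¬α)) = 5 ∧ 2 = 2
(¬(β ∧ α) ∧ ((α ∧ α) ∧ ((α ∨ α) ∧ (β ∨ α)))) ⊃ ((((α ∧ β) ∨ ((α ⊃ α) ∨ α)) ∧ ((β ∨ (α ⊃ β)) ⊃ ¬¬α)) ∧ (¬¬¬α ∧ (((α ∧ β) ∨ (α ⊃ α)) ⊃ ¬α))) = 3 ⊃ 2 = 4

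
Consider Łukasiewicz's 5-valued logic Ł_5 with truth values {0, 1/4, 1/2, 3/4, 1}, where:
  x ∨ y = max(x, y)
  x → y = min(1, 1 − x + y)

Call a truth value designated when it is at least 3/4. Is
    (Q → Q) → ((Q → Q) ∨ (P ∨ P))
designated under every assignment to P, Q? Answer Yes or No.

Yes

At P = 1, Q = 1/4, for instance:
Q → Q = 1/4 → 1/4 = 1
Q → Q = 1/4 → 1/4 = 1
P ∨ P = 1 ∨ 1 = 1
(Q → Q) ∨ (P ∨ P) = 1 ∨ 1 = 1
(Q → Q) → ((Q → Q) ∨ (P ∨ P)) = 1 → 1 = 1
and checking the remaining 24 assignments likewise gives ≥ 3/4 in every case.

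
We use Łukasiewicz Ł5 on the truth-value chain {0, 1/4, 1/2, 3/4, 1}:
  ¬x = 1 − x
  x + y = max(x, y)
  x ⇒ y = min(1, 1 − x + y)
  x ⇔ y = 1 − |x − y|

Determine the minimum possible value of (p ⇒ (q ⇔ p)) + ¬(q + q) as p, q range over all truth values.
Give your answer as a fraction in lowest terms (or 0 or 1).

1/2

Take p = 1, q = 1/2:
q ⇔ p = 1/2 ⇔ 1 = 1/2
p ⇒ (q ⇔ p) = 1 ⇒ 1/2 = 1/2
q + q = 1/2 + 1/2 = 1/2
¬(q + q) = ¬1/2 = 1/2
(p ⇒ (q ⇔ p)) + ¬(q + q) = 1/2 + 1/2 = 1/2
No assignment yields a value below 1/2, so this is the minimum.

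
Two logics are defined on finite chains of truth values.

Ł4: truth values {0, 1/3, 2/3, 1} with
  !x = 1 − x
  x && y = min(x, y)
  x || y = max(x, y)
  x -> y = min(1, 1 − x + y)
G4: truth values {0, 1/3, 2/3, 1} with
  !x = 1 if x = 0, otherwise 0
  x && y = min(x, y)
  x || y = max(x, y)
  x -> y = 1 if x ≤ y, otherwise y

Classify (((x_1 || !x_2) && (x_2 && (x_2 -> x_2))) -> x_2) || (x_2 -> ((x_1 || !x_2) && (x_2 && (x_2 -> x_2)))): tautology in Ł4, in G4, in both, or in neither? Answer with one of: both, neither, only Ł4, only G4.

both

In Ł4: every assignment gives 1 — tautology.
In G4: every assignment gives 1 — tautology.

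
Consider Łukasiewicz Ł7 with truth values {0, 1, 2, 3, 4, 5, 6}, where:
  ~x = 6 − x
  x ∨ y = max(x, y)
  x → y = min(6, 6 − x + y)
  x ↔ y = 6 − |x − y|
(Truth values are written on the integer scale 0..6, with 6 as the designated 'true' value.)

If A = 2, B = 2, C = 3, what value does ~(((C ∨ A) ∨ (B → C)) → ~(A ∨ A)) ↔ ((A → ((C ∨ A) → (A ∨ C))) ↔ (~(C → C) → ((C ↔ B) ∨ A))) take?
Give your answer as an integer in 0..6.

C ∨ A = 3 ∨ 2 = 3
B → C = 2 → 3 = 6
(C ∨ A) ∨ (B → C) = 3 ∨ 6 = 6
A ∨ A = 2 ∨ 2 = 2
~(A ∨ A) = ~2 = 4
((C ∨ A) ∨ (B → C)) → ~(A ∨ A) = 6 → 4 = 4
~(((C ∨ A) ∨ (B → C)) → ~(A ∨ A)) = ~4 = 2
C ∨ A = 3 ∨ 2 = 3
A ∨ C = 2 ∨ 3 = 3
(C ∨ A) → (A ∨ C) = 3 → 3 = 6
A → ((C ∨ A) → (A ∨ C)) = 2 → 6 = 6
C → C = 3 → 3 = 6
~(C → C) = ~6 = 0
C ↔ B = 3 ↔ 2 = 5
(C ↔ B) ∨ A = 5 ∨ 2 = 5
~(C → C) → ((C ↔ B) ∨ A) = 0 → 5 = 6
(A → ((C ∨ A) → (A ∨ C))) ↔ (~(C → C) → ((C ↔ B) ∨ A)) = 6 ↔ 6 = 6
~(((C ∨ A) ∨ (B → C)) → ~(A ∨ A)) ↔ ((A → ((C ∨ A) → (A ∨ C))) ↔ (~(C → C) → ((C ↔ B) ∨ A))) = 2 ↔ 6 = 2

2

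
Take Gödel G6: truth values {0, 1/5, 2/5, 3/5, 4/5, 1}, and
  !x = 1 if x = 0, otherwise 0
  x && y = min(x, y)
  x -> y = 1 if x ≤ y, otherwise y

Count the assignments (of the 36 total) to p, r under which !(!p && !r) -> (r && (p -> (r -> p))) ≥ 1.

7

value 1: 7 assignments (counts)
value 4/5: 6 assignments
value 3/5: 6 assignments
value 2/5: 6 assignments
value 1/5: 6 assignments
value 0: 5 assignments
So 7 of the 36 assignments meet the threshold.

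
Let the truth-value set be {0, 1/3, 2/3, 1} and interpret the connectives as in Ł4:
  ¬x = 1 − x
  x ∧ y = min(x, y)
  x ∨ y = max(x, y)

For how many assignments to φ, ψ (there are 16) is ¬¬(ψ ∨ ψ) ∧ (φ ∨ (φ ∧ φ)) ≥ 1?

φ = 0, ψ = 0 ↦ 0  <
φ = 0, ψ = 1/3 ↦ 0  <
φ = 0, ψ = 2/3 ↦ 0  <
φ = 0, ψ = 1 ↦ 0  <
φ = 1/3, ψ = 0 ↦ 0  <
φ = 1/3, ψ = 1/3 ↦ 1/3  <
φ = 1/3, ψ = 2/3 ↦ 1/3  <
φ = 1/3, ψ = 1 ↦ 1/3  <
φ = 2/3, ψ = 0 ↦ 0  <
φ = 2/3, ψ = 1/3 ↦ 1/3  <
φ = 2/3, ψ = 2/3 ↦ 2/3  <
φ = 2/3, ψ = 1 ↦ 2/3  <
φ = 1, ψ = 0 ↦ 0  <
φ = 1, ψ = 1/3 ↦ 1/3  <
φ = 1, ψ = 2/3 ↦ 2/3  <
φ = 1, ψ = 1 ↦ 1  ≥
So 1 of the 16 assignments meets the threshold.

1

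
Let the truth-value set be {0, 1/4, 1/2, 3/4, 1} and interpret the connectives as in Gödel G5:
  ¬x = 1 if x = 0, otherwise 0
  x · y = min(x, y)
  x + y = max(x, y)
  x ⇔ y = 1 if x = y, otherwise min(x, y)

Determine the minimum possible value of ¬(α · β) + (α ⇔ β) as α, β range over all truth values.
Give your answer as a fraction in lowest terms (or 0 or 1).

1/4

Take α = 1/4, β = 1/2:
α · β = 1/4 · 1/2 = 1/4
¬(α · β) = ¬1/4 = 0
α ⇔ β = 1/4 ⇔ 1/2 = 1/4
¬(α · β) + (α ⇔ β) = 0 + 1/4 = 1/4
No assignment yields a value below 1/4, so this is the minimum.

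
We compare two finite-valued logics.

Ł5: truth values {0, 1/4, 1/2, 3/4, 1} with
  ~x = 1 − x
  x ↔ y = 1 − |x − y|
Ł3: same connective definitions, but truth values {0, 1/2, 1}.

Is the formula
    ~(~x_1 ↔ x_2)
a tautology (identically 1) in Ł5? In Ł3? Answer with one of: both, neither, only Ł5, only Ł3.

neither

In Ł5: at x_1 = 0, x_2 = 1/4 the value is 3/4 — not a tautology.
In Ł3: at x_1 = 0, x_2 = 1/2 the value is 1/2 — not a tautology.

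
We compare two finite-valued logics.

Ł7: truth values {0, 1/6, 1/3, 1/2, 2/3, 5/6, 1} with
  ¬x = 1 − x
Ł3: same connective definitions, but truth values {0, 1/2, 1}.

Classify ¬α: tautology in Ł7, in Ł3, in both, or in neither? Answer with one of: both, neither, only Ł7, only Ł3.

In Ł7: at α = 1/6 the value is 5/6 — not a tautology.
In Ł3: at α = 1/2 the value is 1/2 — not a tautology.

neither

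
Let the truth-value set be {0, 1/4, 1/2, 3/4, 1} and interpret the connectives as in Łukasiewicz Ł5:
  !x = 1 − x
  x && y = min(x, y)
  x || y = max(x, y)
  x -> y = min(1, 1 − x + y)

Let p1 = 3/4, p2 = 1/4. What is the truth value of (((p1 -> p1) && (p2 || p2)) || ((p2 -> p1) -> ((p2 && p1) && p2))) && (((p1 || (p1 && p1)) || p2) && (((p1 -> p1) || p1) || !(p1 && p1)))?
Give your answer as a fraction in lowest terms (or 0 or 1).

p1 -> p1 = 3/4 -> 3/4 = 1
p2 || p2 = 1/4 || 1/4 = 1/4
(p1 -> p1) && (p2 || p2) = 1 && 1/4 = 1/4
p2 -> p1 = 1/4 -> 3/4 = 1
p2 && p1 = 1/4 && 3/4 = 1/4
(p2 && p1) && p2 = 1/4 && 1/4 = 1/4
(p2 -> p1) -> ((p2 && p1) && p2) = 1 -> 1/4 = 1/4
((p1 -> p1) && (p2 || p2)) || ((p2 -> p1) -> ((p2 && p1) && p2)) = 1/4 || 1/4 = 1/4
p1 && p1 = 3/4 && 3/4 = 3/4
p1 || (p1 && p1) = 3/4 || 3/4 = 3/4
(p1 || (p1 && p1)) || p2 = 3/4 || 1/4 = 3/4
p1 -> p1 = 3/4 -> 3/4 = 1
(p1 -> p1) || p1 = 1 || 3/4 = 1
p1 && p1 = 3/4 && 3/4 = 3/4
!(p1 && p1) = !3/4 = 1/4
((p1 -> p1) || p1) || !(p1 && p1) = 1 || 1/4 = 1
((p1 || (p1 && p1)) || p2) && (((p1 -> p1) || p1) || !(p1 && p1)) = 3/4 && 1 = 3/4
(((p1 -> p1) && (p2 || p2)) || ((p2 -> p1) -> ((p2 && p1) && p2))) && (((p1 || (p1 && p1)) || p2) && (((p1 -> p1) || p1) || !(p1 && p1))) = 1/4 && 3/4 = 1/4

1/4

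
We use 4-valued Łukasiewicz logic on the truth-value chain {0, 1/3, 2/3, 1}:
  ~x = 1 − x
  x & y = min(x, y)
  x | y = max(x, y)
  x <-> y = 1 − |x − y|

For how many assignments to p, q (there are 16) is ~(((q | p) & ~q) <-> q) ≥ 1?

5

p = 0, q = 0 ↦ 0  <
p = 0, q = 1/3 ↦ 0  <
p = 0, q = 2/3 ↦ 1/3  <
p = 0, q = 1 ↦ 1  ≥
p = 1/3, q = 0 ↦ 1/3  <
p = 1/3, q = 1/3 ↦ 0  <
p = 1/3, q = 2/3 ↦ 1/3  <
p = 1/3, q = 1 ↦ 1  ≥
p = 2/3, q = 0 ↦ 2/3  <
p = 2/3, q = 1/3 ↦ 1/3  <
p = 2/3, q = 2/3 ↦ 1/3  <
p = 2/3, q = 1 ↦ 1  ≥
p = 1, q = 0 ↦ 1  ≥
p = 1, q = 1/3 ↦ 1/3  <
p = 1, q = 2/3 ↦ 1/3  <
p = 1, q = 1 ↦ 1  ≥
So 5 of the 16 assignments meet the threshold.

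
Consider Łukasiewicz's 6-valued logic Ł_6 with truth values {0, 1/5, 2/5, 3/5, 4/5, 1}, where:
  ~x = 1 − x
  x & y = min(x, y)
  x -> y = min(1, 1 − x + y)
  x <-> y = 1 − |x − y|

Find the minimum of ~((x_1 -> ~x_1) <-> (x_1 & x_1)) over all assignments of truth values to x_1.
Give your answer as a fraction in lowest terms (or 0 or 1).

Take x_1 = 3/5:
~x_1 = ~3/5 = 2/5
x_1 -> ~x_1 = 3/5 -> 2/5 = 4/5
x_1 & x_1 = 3/5 & 3/5 = 3/5
(x_1 -> ~x_1) <-> (x_1 & x_1) = 4/5 <-> 3/5 = 4/5
~((x_1 -> ~x_1) <-> (x_1 & x_1)) = ~4/5 = 1/5
No assignment yields a value below 1/5, so this is the minimum.

1/5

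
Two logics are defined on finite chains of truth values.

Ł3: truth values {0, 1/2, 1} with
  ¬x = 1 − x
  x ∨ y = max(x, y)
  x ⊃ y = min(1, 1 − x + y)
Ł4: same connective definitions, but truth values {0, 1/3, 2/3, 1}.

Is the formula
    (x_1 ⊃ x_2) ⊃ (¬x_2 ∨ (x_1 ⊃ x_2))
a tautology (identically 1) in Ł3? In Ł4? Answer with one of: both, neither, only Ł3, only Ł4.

In Ł3: every assignment gives 1 — tautology.
In Ł4: every assignment gives 1 — tautology.

both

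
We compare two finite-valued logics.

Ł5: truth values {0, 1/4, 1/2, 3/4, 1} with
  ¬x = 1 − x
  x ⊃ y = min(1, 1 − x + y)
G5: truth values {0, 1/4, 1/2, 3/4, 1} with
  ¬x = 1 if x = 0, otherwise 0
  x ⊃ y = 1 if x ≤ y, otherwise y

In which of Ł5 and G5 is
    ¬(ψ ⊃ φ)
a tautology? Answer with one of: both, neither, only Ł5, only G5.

In Ł5: at φ = 0, ψ = 0 the value is 0 — not a tautology.
In G5: at φ = 0, ψ = 0 the value is 0 — not a tautology.

neither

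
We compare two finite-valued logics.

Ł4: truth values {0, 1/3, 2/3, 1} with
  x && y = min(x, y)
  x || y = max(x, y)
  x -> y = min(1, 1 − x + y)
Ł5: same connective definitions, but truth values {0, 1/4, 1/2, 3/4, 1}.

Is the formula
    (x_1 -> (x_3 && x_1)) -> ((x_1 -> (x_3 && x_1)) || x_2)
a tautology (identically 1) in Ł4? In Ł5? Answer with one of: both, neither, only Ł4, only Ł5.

In Ł4: every assignment gives 1 — tautology.
In Ł5: every assignment gives 1 — tautology.

both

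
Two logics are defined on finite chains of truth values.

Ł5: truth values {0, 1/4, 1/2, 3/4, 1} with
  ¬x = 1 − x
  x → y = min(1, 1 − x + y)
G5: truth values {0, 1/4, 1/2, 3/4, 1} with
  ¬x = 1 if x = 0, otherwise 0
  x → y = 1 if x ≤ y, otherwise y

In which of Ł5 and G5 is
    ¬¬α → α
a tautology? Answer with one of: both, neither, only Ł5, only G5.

In Ł5: every assignment gives 1 — tautology.
In G5: at α = 1/4 the value is 1/4 — not a tautology.

only Ł5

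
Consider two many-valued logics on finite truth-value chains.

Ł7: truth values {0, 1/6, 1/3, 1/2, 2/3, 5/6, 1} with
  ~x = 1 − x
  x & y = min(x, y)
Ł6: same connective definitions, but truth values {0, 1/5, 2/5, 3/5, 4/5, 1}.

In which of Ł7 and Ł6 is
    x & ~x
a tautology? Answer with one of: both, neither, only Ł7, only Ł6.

In Ł7: at x = 0 the value is 0 — not a tautology.
In Ł6: at x = 0 the value is 0 — not a tautology.

neither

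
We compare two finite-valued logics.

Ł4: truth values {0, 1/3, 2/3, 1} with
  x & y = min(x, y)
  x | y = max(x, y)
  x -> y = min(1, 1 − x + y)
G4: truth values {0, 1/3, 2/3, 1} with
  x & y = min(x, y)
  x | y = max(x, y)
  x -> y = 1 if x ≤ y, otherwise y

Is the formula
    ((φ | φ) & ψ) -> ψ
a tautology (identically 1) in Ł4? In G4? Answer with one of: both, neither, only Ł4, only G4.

In Ł4: every assignment gives 1 — tautology.
In G4: every assignment gives 1 — tautology.

both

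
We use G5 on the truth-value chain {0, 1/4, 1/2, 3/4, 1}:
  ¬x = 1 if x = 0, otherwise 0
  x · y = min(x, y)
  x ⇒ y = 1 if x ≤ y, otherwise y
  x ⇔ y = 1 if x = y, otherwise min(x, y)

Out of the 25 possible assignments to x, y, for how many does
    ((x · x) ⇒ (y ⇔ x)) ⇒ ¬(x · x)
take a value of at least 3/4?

9

value 1: 9 assignments (counts)
value 0: 16 assignments
So 9 of the 25 assignments meet the threshold.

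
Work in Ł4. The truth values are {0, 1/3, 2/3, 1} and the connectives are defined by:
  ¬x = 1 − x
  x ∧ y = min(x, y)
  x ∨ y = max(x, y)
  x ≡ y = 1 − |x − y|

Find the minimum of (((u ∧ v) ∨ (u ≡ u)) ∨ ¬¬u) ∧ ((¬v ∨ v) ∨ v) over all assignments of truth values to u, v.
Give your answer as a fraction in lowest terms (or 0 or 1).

2/3

Take u = 0, v = 1/3:
u ∧ v = 0 ∧ 1/3 = 0
u ≡ u = 0 ≡ 0 = 1
(u ∧ v) ∨ (u ≡ u) = 0 ∨ 1 = 1
¬u = ¬0 = 1
¬¬u = ¬1 = 0
((u ∧ v) ∨ (u ≡ u)) ∨ ¬¬u = 1 ∨ 0 = 1
¬v = ¬1/3 = 2/3
¬v ∨ v = 2/3 ∨ 1/3 = 2/3
(¬v ∨ v) ∨ v = 2/3 ∨ 1/3 = 2/3
(((u ∧ v) ∨ (u ≡ u)) ∨ ¬¬u) ∧ ((¬v ∨ v) ∨ v) = 1 ∧ 2/3 = 2/3
No assignment yields a value below 2/3, so this is the minimum.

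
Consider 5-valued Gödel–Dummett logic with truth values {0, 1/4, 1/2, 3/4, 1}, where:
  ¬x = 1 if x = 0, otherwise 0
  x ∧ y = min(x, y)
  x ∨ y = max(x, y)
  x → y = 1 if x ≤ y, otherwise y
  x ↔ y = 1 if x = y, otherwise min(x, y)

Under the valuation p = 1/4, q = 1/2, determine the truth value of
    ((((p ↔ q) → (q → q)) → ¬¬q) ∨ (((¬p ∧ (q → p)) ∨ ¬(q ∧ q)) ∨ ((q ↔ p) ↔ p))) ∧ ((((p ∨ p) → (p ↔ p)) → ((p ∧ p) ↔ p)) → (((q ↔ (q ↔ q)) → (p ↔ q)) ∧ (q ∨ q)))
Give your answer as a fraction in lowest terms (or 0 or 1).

1/4

p ↔ q = 1/4 ↔ 1/2 = 1/4
q → q = 1/2 → 1/2 = 1
(p ↔ q) → (q → q) = 1/4 → 1 = 1
¬q = ¬1/2 = 0
¬¬q = ¬0 = 1
((p ↔ q) → (q → q)) → ¬¬q = 1 → 1 = 1
¬p = ¬1/4 = 0
q → p = 1/2 → 1/4 = 1/4
¬p ∧ (q → p) = 0 ∧ 1/4 = 0
q ∧ q = 1/2 ∧ 1/2 = 1/2
¬(q ∧ q) = ¬1/2 = 0
(¬p ∧ (q → p)) ∨ ¬(q ∧ q) = 0 ∨ 0 = 0
q ↔ p = 1/2 ↔ 1/4 = 1/4
(q ↔ p) ↔ p = 1/4 ↔ 1/4 = 1
((¬p ∧ (q → p)) ∨ ¬(q ∧ q)) ∨ ((q ↔ p) ↔ p) = 0 ∨ 1 = 1
(((p ↔ q) → (q → q)) → ¬¬q) ∨ (((¬p ∧ (q → p)) ∨ ¬(q ∧ q)) ∨ ((q ↔ p) ↔ p)) = 1 ∨ 1 = 1
p ∨ p = 1/4 ∨ 1/4 = 1/4
p ↔ p = 1/4 ↔ 1/4 = 1
(p ∨ p) → (p ↔ p) = 1/4 → 1 = 1
p ∧ p = 1/4 ∧ 1/4 = 1/4
(p ∧ p) ↔ p = 1/4 ↔ 1/4 = 1
((p ∨ p) → (p ↔ p)) → ((p ∧ p) ↔ p) = 1 → 1 = 1
q ↔ q = 1/2 ↔ 1/2 = 1
q ↔ (q ↔ q) = 1/2 ↔ 1 = 1/2
p ↔ q = 1/4 ↔ 1/2 = 1/4
(q ↔ (q ↔ q)) → (p ↔ q) = 1/2 → 1/4 = 1/4
q ∨ q = 1/2 ∨ 1/2 = 1/2
((q ↔ (q ↔ q)) → (p ↔ q)) ∧ (q ∨ q) = 1/4 ∧ 1/2 = 1/4
(((p ∨ p) → (p ↔ p)) → ((p ∧ p) ↔ p)) → (((q ↔ (q ↔ q)) → (p ↔ q)) ∧ (q ∨ q)) = 1 → 1/4 = 1/4
((((p ↔ q) → (q → q)) → ¬¬q) ∨ (((¬p ∧ (q → p)) ∨ ¬(q ∧ q)) ∨ ((q ↔ p) ↔ p))) ∧ ((((p ∨ p) → (p ↔ p)) → ((p ∧ p) ↔ p)) → (((q ↔ (q ↔ q)) → (p ↔ q)) ∧ (q ∨ q))) = 1 ∧ 1/4 = 1/4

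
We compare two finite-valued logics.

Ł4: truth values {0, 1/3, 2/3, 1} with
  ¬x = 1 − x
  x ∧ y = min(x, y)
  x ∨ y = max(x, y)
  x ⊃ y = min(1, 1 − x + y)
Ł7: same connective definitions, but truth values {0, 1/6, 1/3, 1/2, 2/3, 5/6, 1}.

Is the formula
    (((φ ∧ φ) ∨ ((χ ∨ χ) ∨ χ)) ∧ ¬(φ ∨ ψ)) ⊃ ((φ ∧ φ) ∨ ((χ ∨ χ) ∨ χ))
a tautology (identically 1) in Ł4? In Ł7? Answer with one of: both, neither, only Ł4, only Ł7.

both

In Ł4: every assignment gives 1 — tautology.
In Ł7: every assignment gives 1 — tautology.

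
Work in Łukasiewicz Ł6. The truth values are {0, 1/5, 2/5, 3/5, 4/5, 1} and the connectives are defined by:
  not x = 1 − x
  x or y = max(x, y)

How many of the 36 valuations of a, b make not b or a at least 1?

11

value 1: 11 assignments (counts)
value 4/5: 9 assignments
value 3/5: 7 assignments
value 2/5: 5 assignments
value 1/5: 3 assignments
value 0: 1 assignment
So 11 of the 36 assignments meet the threshold.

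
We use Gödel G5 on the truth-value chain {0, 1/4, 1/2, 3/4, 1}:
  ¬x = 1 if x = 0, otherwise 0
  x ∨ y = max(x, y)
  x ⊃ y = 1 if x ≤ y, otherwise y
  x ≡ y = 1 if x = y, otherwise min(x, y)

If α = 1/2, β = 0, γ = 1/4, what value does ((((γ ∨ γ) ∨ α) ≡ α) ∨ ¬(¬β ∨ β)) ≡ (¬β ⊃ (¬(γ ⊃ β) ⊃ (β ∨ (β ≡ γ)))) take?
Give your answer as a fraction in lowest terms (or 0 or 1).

0

γ ∨ γ = 1/4 ∨ 1/4 = 1/4
(γ ∨ γ) ∨ α = 1/4 ∨ 1/2 = 1/2
((γ ∨ γ) ∨ α) ≡ α = 1/2 ≡ 1/2 = 1
¬β = ¬0 = 1
¬β ∨ β = 1 ∨ 0 = 1
¬(¬β ∨ β) = ¬1 = 0
(((γ ∨ γ) ∨ α) ≡ α) ∨ ¬(¬β ∨ β) = 1 ∨ 0 = 1
¬β = ¬0 = 1
γ ⊃ β = 1/4 ⊃ 0 = 0
¬(γ ⊃ β) = ¬0 = 1
β ≡ γ = 0 ≡ 1/4 = 0
β ∨ (β ≡ γ) = 0 ∨ 0 = 0
¬(γ ⊃ β) ⊃ (β ∨ (β ≡ γ)) = 1 ⊃ 0 = 0
¬β ⊃ (¬(γ ⊃ β) ⊃ (β ∨ (β ≡ γ))) = 1 ⊃ 0 = 0
((((γ ∨ γ) ∨ α) ≡ α) ∨ ¬(¬β ∨ β)) ≡ (¬β ⊃ (¬(γ ⊃ β) ⊃ (β ∨ (β ≡ γ)))) = 1 ≡ 0 = 0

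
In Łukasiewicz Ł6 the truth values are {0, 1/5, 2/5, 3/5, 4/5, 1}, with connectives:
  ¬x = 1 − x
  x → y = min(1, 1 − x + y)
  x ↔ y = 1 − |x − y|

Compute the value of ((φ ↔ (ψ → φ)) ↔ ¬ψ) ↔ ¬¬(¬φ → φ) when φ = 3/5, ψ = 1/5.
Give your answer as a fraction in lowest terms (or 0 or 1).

4/5

ψ → φ = 1/5 → 3/5 = 1
φ ↔ (ψ → φ) = 3/5 ↔ 1 = 3/5
¬ψ = ¬1/5 = 4/5
(φ ↔ (ψ → φ)) ↔ ¬ψ = 3/5 ↔ 4/5 = 4/5
¬φ = ¬3/5 = 2/5
¬φ → φ = 2/5 → 3/5 = 1
¬(¬φ → φ) = ¬1 = 0
¬¬(¬φ → φ) = ¬0 = 1
((φ ↔ (ψ → φ)) ↔ ¬ψ) ↔ ¬¬(¬φ → φ) = 4/5 ↔ 1 = 4/5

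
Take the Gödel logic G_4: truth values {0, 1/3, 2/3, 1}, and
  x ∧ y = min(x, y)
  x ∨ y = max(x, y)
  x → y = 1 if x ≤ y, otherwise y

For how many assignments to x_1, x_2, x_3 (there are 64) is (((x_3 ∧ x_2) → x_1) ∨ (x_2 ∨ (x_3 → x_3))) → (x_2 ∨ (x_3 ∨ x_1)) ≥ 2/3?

value 1: 37 assignments (counts)
value 2/3: 19 assignments (counts)
value 1/3: 7 assignments
value 0: 1 assignment
So 56 of the 64 assignments meet the threshold.

56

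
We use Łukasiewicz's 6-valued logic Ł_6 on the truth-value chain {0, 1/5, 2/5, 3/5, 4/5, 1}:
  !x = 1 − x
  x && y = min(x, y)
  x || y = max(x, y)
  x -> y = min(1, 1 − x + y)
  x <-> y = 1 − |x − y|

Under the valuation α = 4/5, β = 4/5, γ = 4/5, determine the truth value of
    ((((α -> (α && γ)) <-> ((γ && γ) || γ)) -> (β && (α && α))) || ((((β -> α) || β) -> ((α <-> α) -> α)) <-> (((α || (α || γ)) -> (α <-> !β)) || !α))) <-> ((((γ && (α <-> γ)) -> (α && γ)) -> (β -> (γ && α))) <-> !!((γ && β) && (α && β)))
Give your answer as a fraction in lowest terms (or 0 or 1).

α && γ = 4/5 && 4/5 = 4/5
α -> (α && γ) = 4/5 -> 4/5 = 1
γ && γ = 4/5 && 4/5 = 4/5
(γ && γ) || γ = 4/5 || 4/5 = 4/5
(α -> (α && γ)) <-> ((γ && γ) || γ) = 1 <-> 4/5 = 4/5
α && α = 4/5 && 4/5 = 4/5
β && (α && α) = 4/5 && 4/5 = 4/5
((α -> (α && γ)) <-> ((γ && γ) || γ)) -> (β && (α && α)) = 4/5 -> 4/5 = 1
β -> α = 4/5 -> 4/5 = 1
(β -> α) || β = 1 || 4/5 = 1
α <-> α = 4/5 <-> 4/5 = 1
(α <-> α) -> α = 1 -> 4/5 = 4/5
((β -> α) || β) -> ((α <-> α) -> α) = 1 -> 4/5 = 4/5
α || γ = 4/5 || 4/5 = 4/5
α || (α || γ) = 4/5 || 4/5 = 4/5
!β = !4/5 = 1/5
α <-> !β = 4/5 <-> 1/5 = 2/5
(α || (α || γ)) -> (α <-> !β) = 4/5 -> 2/5 = 3/5
!α = !4/5 = 1/5
((α || (α || γ)) -> (α <-> !β)) || !α = 3/5 || 1/5 = 3/5
(((β -> α) || β) -> ((α <-> α) -> α)) <-> (((α || (α || γ)) -> (α <-> !β)) || !α) = 4/5 <-> 3/5 = 4/5
(((α -> (α && γ)) <-> ((γ && γ) || γ)) -> (β && (α && α))) || ((((β -> α) || β) -> ((α <-> α) -> α)) <-> (((α || (α || γ)) -> (α <-> !β)) || !α)) = 1 || 4/5 = 1
α <-> γ = 4/5 <-> 4/5 = 1
γ && (α <-> γ) = 4/5 && 1 = 4/5
α && γ = 4/5 && 4/5 = 4/5
(γ && (α <-> γ)) -> (α && γ) = 4/5 -> 4/5 = 1
γ && α = 4/5 && 4/5 = 4/5
β -> (γ && α) = 4/5 -> 4/5 = 1
((γ && (α <-> γ)) -> (α && γ)) -> (β -> (γ && α)) = 1 -> 1 = 1
γ && β = 4/5 && 4/5 = 4/5
α && β = 4/5 && 4/5 = 4/5
(γ && β) && (α && β) = 4/5 && 4/5 = 4/5
!((γ && β) && (α && β)) = !4/5 = 1/5
!!((γ && β) && (α && β)) = !1/5 = 4/5
(((γ && (α <-> γ)) -> (α && γ)) -> (β -> (γ && α))) <-> !!((γ && β) && (α && β)) = 1 <-> 4/5 = 4/5
((((α -> (α && γ)) <-> ((γ && γ) || γ)) -> (β && (α && α))) || ((((β -> α) || β) -> ((α <-> α) -> α)) <-> (((α || (α || γ)) -> (α <-> !β)) || !α))) <-> ((((γ && (α <-> γ)) -> (α && γ)) -> (β -> (γ && α))) <-> !!((γ && β) && (α && β))) = 1 <-> 4/5 = 4/5

4/5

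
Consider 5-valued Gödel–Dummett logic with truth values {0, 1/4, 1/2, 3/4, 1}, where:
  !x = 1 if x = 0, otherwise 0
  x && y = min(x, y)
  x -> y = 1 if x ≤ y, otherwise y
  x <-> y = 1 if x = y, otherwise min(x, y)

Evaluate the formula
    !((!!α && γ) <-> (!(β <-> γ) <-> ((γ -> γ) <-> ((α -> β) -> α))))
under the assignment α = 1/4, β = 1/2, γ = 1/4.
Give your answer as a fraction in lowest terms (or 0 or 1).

1

!α = !1/4 = 0
!!α = !0 = 1
!!α && γ = 1 && 1/4 = 1/4
β <-> γ = 1/2 <-> 1/4 = 1/4
!(β <-> γ) = !1/4 = 0
γ -> γ = 1/4 -> 1/4 = 1
α -> β = 1/4 -> 1/2 = 1
(α -> β) -> α = 1 -> 1/4 = 1/4
(γ -> γ) <-> ((α -> β) -> α) = 1 <-> 1/4 = 1/4
!(β <-> γ) <-> ((γ -> γ) <-> ((α -> β) -> α)) = 0 <-> 1/4 = 0
(!!α && γ) <-> (!(β <-> γ) <-> ((γ -> γ) <-> ((α -> β) -> α))) = 1/4 <-> 0 = 0
!((!!α && γ) <-> (!(β <-> γ) <-> ((γ -> γ) <-> ((α -> β) -> α)))) = !0 = 1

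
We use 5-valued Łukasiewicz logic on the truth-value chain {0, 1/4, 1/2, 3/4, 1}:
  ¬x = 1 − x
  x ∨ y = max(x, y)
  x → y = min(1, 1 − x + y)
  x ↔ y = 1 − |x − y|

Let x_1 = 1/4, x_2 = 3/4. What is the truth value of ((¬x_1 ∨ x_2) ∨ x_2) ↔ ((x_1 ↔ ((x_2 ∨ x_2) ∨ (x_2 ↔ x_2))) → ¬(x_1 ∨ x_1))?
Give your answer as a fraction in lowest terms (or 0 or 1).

¬x_1 = ¬1/4 = 3/4
¬x_1 ∨ x_2 = 3/4 ∨ 3/4 = 3/4
(¬x_1 ∨ x_2) ∨ x_2 = 3/4 ∨ 3/4 = 3/4
x_2 ∨ x_2 = 3/4 ∨ 3/4 = 3/4
x_2 ↔ x_2 = 3/4 ↔ 3/4 = 1
(x_2 ∨ x_2) ∨ (x_2 ↔ x_2) = 3/4 ∨ 1 = 1
x_1 ↔ ((x_2 ∨ x_2) ∨ (x_2 ↔ x_2)) = 1/4 ↔ 1 = 1/4
x_1 ∨ x_1 = 1/4 ∨ 1/4 = 1/4
¬(x_1 ∨ x_1) = ¬1/4 = 3/4
(x_1 ↔ ((x_2 ∨ x_2) ∨ (x_2 ↔ x_2))) → ¬(x_1 ∨ x_1) = 1/4 → 3/4 = 1
((¬x_1 ∨ x_2) ∨ x_2) ↔ ((x_1 ↔ ((x_2 ∨ x_2) ∨ (x_2 ↔ x_2))) → ¬(x_1 ∨ x_1)) = 3/4 ↔ 1 = 3/4

3/4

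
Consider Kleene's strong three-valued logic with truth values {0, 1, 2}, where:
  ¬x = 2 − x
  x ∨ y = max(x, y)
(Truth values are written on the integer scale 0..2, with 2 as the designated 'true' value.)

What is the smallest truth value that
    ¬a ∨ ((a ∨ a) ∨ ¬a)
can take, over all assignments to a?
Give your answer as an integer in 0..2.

1

Take a = 1:
¬a = ¬1 = 1
a ∨ a = 1 ∨ 1 = 1
¬a = ¬1 = 1
(a ∨ a) ∨ ¬a = 1 ∨ 1 = 1
¬a ∨ ((a ∨ a) ∨ ¬a) = 1 ∨ 1 = 1
No assignment yields a value below 1, so this is the minimum.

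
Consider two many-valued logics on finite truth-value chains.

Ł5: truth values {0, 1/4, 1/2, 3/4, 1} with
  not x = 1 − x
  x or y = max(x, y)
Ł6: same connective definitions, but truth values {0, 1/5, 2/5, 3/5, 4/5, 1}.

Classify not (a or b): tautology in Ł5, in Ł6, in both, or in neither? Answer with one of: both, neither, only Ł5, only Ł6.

neither

In Ł5: at a = 0, b = 1/4 the value is 3/4 — not a tautology.
In Ł6: at a = 0, b = 1/5 the value is 4/5 — not a tautology.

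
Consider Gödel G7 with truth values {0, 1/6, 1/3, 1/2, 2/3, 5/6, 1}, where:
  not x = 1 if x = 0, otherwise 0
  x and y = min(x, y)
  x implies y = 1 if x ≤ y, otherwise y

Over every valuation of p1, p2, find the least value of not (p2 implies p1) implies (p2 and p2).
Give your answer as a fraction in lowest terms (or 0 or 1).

Take p1 = 0, p2 = 1/6:
p2 implies p1 = 1/6 implies 0 = 0
not (p2 implies p1) = not 0 = 1
p2 and p2 = 1/6 and 1/6 = 1/6
not (p2 implies p1) implies (p2 and p2) = 1 implies 1/6 = 1/6
No assignment yields a value below 1/6, so this is the minimum.

1/6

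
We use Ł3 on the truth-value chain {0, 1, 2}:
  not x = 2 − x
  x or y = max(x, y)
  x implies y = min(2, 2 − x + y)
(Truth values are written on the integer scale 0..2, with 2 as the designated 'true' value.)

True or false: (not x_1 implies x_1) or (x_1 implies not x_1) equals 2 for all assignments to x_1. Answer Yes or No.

Yes

x_1 = 0 ↦ 2
x_1 = 1 ↦ 2
x_1 = 2 ↦ 2
Every assignment gives a value ≥ 2.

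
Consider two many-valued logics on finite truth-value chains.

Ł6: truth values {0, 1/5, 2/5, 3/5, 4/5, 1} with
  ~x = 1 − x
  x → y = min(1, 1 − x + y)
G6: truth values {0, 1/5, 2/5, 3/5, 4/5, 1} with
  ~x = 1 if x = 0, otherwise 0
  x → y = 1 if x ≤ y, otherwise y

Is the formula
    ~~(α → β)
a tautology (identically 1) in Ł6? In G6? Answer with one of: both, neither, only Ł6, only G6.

neither

In Ł6: at α = 1/5, β = 0 the value is 4/5 — not a tautology.
In G6: at α = 1/5, β = 0 the value is 0 — not a tautology.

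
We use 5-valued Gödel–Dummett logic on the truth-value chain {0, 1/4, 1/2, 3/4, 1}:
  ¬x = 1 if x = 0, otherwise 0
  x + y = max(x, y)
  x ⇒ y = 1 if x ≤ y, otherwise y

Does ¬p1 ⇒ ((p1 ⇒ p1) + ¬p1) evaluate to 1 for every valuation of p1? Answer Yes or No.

Yes

p1 = 0 ↦ 1
p1 = 1/4 ↦ 1
p1 = 1/2 ↦ 1
p1 = 3/4 ↦ 1
p1 = 1 ↦ 1
Every assignment gives a value ≥ 1.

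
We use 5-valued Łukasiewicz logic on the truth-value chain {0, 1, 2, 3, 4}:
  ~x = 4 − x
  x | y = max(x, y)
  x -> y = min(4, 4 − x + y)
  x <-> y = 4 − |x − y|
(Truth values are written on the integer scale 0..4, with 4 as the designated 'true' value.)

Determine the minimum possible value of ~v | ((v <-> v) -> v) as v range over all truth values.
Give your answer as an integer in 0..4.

2

Take v = 2:
~v = ~2 = 2
v <-> v = 2 <-> 2 = 4
(v <-> v) -> v = 4 -> 2 = 2
~v | ((v <-> v) -> v) = 2 | 2 = 2
No assignment yields a value below 2, so this is the minimum.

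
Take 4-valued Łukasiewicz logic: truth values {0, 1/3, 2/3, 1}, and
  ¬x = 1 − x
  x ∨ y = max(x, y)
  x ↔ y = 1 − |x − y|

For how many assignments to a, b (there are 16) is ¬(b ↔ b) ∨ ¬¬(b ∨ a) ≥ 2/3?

a = 0, b = 0 ↦ 0  <
a = 0, b = 1/3 ↦ 1/3  <
a = 0, b = 2/3 ↦ 2/3  ≥
a = 0, b = 1 ↦ 1  ≥
a = 1/3, b = 0 ↦ 1/3  <
a = 1/3, b = 1/3 ↦ 1/3  <
a = 1/3, b = 2/3 ↦ 2/3  ≥
a = 1/3, b = 1 ↦ 1  ≥
a = 2/3, b = 0 ↦ 2/3  ≥
a = 2/3, b = 1/3 ↦ 2/3  ≥
a = 2/3, b = 2/3 ↦ 2/3  ≥
a = 2/3, b = 1 ↦ 1  ≥
a = 1, b = 0 ↦ 1  ≥
a = 1, b = 1/3 ↦ 1  ≥
a = 1, b = 2/3 ↦ 1  ≥
a = 1, b = 1 ↦ 1  ≥
So 12 of the 16 assignments meet the threshold.

12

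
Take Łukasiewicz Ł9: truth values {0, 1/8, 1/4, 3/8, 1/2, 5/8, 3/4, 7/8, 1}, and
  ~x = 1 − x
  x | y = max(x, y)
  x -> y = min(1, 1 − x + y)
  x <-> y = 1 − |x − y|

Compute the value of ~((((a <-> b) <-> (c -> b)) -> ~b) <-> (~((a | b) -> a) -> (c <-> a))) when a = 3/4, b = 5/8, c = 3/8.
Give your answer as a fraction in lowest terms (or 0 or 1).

a <-> b = 3/4 <-> 5/8 = 7/8
c -> b = 3/8 -> 5/8 = 1
(a <-> b) <-> (c -> b) = 7/8 <-> 1 = 7/8
~b = ~5/8 = 3/8
((a <-> b) <-> (c -> b)) -> ~b = 7/8 -> 3/8 = 1/2
a | b = 3/4 | 5/8 = 3/4
(a | b) -> a = 3/4 -> 3/4 = 1
~((a | b) -> a) = ~1 = 0
c <-> a = 3/8 <-> 3/4 = 5/8
~((a | b) -> a) -> (c <-> a) = 0 -> 5/8 = 1
(((a <-> b) <-> (c -> b)) -> ~b) <-> (~((a | b) -> a) -> (c <-> a)) = 1/2 <-> 1 = 1/2
~((((a <-> b) <-> (c -> b)) -> ~b) <-> (~((a | b) -> a) -> (c <-> a))) = ~1/2 = 1/2

1/2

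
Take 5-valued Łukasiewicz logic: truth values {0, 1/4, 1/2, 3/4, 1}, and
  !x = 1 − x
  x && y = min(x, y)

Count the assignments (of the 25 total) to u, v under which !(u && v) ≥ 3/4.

16

value 1: 9 assignments (counts)
value 3/4: 7 assignments (counts)
value 1/2: 5 assignments
value 1/4: 3 assignments
value 0: 1 assignment
So 16 of the 25 assignments meet the threshold.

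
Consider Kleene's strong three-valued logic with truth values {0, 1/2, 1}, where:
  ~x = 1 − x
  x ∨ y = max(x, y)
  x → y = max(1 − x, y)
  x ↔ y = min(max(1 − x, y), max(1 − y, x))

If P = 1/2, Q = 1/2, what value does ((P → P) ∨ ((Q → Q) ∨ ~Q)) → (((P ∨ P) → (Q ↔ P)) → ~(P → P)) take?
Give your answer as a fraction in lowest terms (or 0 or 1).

1/2

P → P = 1/2 → 1/2 = 1/2
Q → Q = 1/2 → 1/2 = 1/2
~Q = ~1/2 = 1/2
(Q → Q) ∨ ~Q = 1/2 ∨ 1/2 = 1/2
(P → P) ∨ ((Q → Q) ∨ ~Q) = 1/2 ∨ 1/2 = 1/2
P ∨ P = 1/2 ∨ 1/2 = 1/2
Q ↔ P = 1/2 ↔ 1/2 = 1/2
(P ∨ P) → (Q ↔ P) = 1/2 → 1/2 = 1/2
P → P = 1/2 → 1/2 = 1/2
~(P → P) = ~1/2 = 1/2
((P ∨ P) → (Q ↔ P)) → ~(P → P) = 1/2 → 1/2 = 1/2
((P → P) ∨ ((Q → Q) ∨ ~Q)) → (((P ∨ P) → (Q ↔ P)) → ~(P → P)) = 1/2 → 1/2 = 1/2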